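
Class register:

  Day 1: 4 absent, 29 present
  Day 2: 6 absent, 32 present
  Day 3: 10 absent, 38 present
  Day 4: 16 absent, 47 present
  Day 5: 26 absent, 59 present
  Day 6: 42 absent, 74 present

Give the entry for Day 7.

For the absent, each term is the sum of the two before it: 4, 6, 10, 16, 26, 42 → 68.
Present — differences are 3, 6, 9, … (increasing by 3 each time): 29, 32, 38, 47, 59, 74 → 92.
Putting it together: 68 absent, 92 present.

68 absent, 92 present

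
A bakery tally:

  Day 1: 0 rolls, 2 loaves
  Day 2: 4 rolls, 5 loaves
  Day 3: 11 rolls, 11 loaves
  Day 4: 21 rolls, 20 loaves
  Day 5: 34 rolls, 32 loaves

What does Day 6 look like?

50 rolls, 47 loaves

For the rolls, differences are 4, 7, 10, … (increasing by 3 each time): 0, 4, 11, 21, 34 → 50.
Loaves — differences are 3, 6, 9, … (increasing by 3 each time): 2, 5, 11, 20, 32 → 47.
Combining the parts gives 50 rolls, 47 loaves.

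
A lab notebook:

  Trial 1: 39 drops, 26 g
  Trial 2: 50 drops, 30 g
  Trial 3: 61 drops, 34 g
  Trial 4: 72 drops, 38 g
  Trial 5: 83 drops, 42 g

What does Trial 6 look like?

94 drops, 46 g

Drops — +11 each step: 39, 50, 61, 72, 83 → 94.
G: +4 each step; 26, 30, 34, 38, 42 → 46.
Combining the parts gives 94 drops, 46 g.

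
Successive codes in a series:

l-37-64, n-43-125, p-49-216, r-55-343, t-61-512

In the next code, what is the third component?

Third component: 64, 125, 216, 343, 512 → 729 (perfect cubes: 4³, 5³, 6³, …).

729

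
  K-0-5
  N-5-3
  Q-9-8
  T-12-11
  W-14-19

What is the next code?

Z-15-30

Letter — letters move forward 3 places in the alphabet: K, N, Q, T, W → Z.
Second component: 0, 5, 9, 12, 14 → 15 (differences are 5, 4, 3, … (decreasing by 1 each time)).
Third component: each term is the sum of the two before it, so 5, 3, 8, 11, 19 → 30.
Combining the parts gives Z-15-30.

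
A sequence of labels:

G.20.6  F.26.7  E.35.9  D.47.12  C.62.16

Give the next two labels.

Letter: letters move back 1 place in the alphabet, so G, F, E, D, C → B → A.
Second component: differences are 6, 9, 12, … (increasing by 3 each time); 20, 26, 35, 47, 62 → 80 → 101.
Third component: differences are 1, 2, 3, … (increasing by 1 each time), so 6, 7, 9, 12, 16 → 21 → 27.
Putting the parts together: B.80.21 and then A.101.27.

B.80.21, A.101.27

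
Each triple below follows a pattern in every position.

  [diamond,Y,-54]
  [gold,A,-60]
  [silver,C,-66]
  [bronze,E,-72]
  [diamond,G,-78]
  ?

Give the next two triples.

Rank: repeats diamond → gold → silver → bronze; diamond, gold, silver, bronze, diamond → gold → silver.
Letter — letters move forward 2 places in the alphabet, wrapping Z→A: Y, A, C, E, G → I → K.
Third coordinate: -54, -60, -66, -72, -78 → -84 → -90 (−6 each step).
Putting the parts together: [gold,I,-84] and then [silver,K,-90].

[gold,I,-84], [silver,K,-90]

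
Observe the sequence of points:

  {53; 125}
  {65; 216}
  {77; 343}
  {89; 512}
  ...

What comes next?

{101; 729}

First value goes 53, 65, 77, 89 → 101 (+12 each step).
For the second value, perfect cubes: 5³, 6³, 7³, …: 125, 216, 343, 512 → 729.
Putting it together: {101; 729}.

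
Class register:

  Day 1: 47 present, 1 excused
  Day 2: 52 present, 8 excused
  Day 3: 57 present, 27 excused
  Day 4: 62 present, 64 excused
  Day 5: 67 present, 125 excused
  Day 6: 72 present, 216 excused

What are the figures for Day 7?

For the present, +5 each step: 47, 52, 57, 62, 67, 72 → 77.
Excused goes 1, 8, 27, 64, 125, 216 → 343 (perfect cubes: 1³, 2³, 3³, …).
Putting it together: 77 present, 343 excused.

77 present, 343 excused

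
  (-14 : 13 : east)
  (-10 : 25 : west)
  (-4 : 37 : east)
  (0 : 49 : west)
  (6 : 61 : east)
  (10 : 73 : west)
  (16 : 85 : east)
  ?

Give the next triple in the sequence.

First part: -14, -10, -4, 0, 6, 10, 16 → 20 (alternating steps +4, +6, +4, +6, …).
Second part: 13, 25, 37, 49, 61, 73, 85 → 97 (+12 each step).
Direction — alternates east ↔ west: east, west, east, west, east, west, east → west.
Combining the parts gives (20 : 97 : west).

(20 : 97 : west)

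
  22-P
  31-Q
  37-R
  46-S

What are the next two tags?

First component: alternating steps +9, +6, +9, +6, …; 22, 31, 37, 46 → 52 → 61.
Letter: P, Q, R, S → T → U (letters move forward 1 place in the alphabet).
Putting the parts together: 52-T and then 61-U.

52-T then 61-U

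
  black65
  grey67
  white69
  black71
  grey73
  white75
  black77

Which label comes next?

grey79

Shade: repeats black → grey → white; black, grey, white, black, grey, white, black → grey.
Second component: +2 each step, so 65, 67, 69, 71, 73, 75, 77 → 79.
So the next label is grey79.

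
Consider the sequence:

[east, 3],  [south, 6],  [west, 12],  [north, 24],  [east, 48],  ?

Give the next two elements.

[south, 96], [west, 192]

Direction: repeats east → south → west → north, so east, south, west, north, east → south → west.
Second component — ×2 each step: 3, 6, 12, 24, 48 → 96 → 192.
Putting the parts together: [south, 96] and then [west, 192].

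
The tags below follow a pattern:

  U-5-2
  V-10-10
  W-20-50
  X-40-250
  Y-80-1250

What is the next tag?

For the letter, letters move forward 1 place in the alphabet: U, V, W, X, Y → Z.
Second component — ×2 each step: 5, 10, 20, 40, 80 → 160.
Third component — ×5 each step: 2, 10, 50, 250, 1250 → 6250.
Combining the parts gives Z-160-6250.

Z-160-6250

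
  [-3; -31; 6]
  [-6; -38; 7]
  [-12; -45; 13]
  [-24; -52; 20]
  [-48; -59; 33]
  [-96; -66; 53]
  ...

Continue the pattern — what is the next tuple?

First part: ×2 each step; -3, -6, -12, -24, -48, -96 → -192.
For the second part, −7 each step: -31, -38, -45, -52, -59, -66 → -73.
Third part: each term is the sum of the two before it, so 6, 7, 13, 20, 33, 53 → 86.
Putting it together: [-192; -73; 86].

[-192; -73; 86]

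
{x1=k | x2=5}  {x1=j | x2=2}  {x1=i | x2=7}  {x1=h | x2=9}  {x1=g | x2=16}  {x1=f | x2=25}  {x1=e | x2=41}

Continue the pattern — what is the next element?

X1 goes k, j, i, h, g, f, e → d (letters move back 1 place in the alphabet).
X2: each term is the sum of the two before it; 5, 2, 7, 9, 16, 25, 41 → 66.
Putting it together: {x1=d | x2=66}.

{x1=d | x2=66}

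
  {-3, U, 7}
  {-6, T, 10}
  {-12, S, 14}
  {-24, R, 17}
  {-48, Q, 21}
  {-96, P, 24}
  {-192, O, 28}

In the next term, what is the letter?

N

Letter — letters move back 1 place in the alphabet: U, T, S, R, Q, P, O → N.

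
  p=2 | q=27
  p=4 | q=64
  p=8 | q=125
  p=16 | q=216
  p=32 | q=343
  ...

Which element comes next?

p=64 | q=512

P: 2, 4, 8, 16, 32 → 64 (×2 each step).
For the q, perfect cubes: 3³, 4³, 5³, …: 27, 64, 125, 216, 343 → 512.
Putting it together: p=64 | q=512.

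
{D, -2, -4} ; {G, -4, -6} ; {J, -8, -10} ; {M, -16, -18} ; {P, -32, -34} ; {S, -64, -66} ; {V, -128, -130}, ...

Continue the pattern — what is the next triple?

For the letter, letters move forward 3 places in the alphabet: D, G, J, M, P, S, V → Y.
For the second entry, ×2 each step: -2, -4, -8, -16, -32, -64, -128 → -256.
Third entry: -4, -6, -10, -18, -34, -66, -130 → -258 (always 2 less than the second entry).
Combining the parts gives {Y, -256, -258}.

{Y, -256, -258}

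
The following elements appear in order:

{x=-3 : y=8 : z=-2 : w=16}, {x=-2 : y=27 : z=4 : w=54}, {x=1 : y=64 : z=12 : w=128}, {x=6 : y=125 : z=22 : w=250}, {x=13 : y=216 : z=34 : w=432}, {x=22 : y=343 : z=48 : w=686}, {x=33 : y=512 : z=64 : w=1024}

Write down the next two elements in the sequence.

{x=46 : y=729 : z=82 : w=1458}, {x=61 : y=1000 : z=102 : w=2000}

X: -3, -2, 1, 6, 13, 22, 33 → 46 → 61 (differences are 1, 3, 5, … (increasing by 2 each time)).
Y: perfect cubes: 2³, 3³, 4³, …; 8, 27, 64, 125, 216, 343, 512 → 729 → 1000.
Z: -2, 4, 12, 22, 34, 48, 64 → 82 → 102 (differences are 6, 8, 10, … (increasing by 2 each time)).
W: 16, 54, 128, 250, 432, 686, 1024 → 1458 → 2000 (always 2 × the y).
Putting the parts together: {x=46 : y=729 : z=82 : w=1458} and then {x=61 : y=1000 : z=102 : w=2000}.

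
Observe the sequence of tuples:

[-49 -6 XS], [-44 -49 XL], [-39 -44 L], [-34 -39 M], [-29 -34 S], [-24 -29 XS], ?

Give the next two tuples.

[-19 -24 XL], [-14 -19 L]

First slot: +5 each step; -49, -44, -39, -34, -29, -24 → -19 → -14.
Second slot: always the previous value of the first slot, so -6, -49, -44, -39, -34, -29 → -24 → -19.
Size: XS, XL, L, M, S, XS → XL → L (repeats XS → XL → L → M → S).
Putting the parts together: [-19 -24 XL] and then [-14 -19 L].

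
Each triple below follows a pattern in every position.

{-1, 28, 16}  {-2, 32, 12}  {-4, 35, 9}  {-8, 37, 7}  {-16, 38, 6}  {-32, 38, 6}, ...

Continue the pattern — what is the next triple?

First value: ×2 each step, so -1, -2, -4, -8, -16, -32 → -64.
Second value: differences are 4, 3, 2, … (decreasing by 1 each time); 28, 32, 35, 37, 38, 38 → 37.
Third value: 16, 12, 9, 7, 6, 6 → 7 (together with the second value always sums to 44).
Combining the parts gives {-64, 37, 7}.

{-64, 37, 7}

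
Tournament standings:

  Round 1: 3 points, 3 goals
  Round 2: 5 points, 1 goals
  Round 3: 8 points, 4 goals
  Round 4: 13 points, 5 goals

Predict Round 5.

Points — each term is the sum of the two before it: 3, 5, 8, 13 → 21.
For the goals, each term is the sum of the two before it: 3, 1, 4, 5 → 9.
So the next row is 21 points, 9 goals.

21 points, 9 goals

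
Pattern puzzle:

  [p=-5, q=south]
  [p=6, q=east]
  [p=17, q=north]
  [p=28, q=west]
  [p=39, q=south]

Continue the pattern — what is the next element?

P — +11 each step: -5, 6, 17, 28, 39 → 50.
Q: south, east, north, west, south → east (repeats south → east → north → west).
So the next element is [p=50, q=east].

[p=50, q=east]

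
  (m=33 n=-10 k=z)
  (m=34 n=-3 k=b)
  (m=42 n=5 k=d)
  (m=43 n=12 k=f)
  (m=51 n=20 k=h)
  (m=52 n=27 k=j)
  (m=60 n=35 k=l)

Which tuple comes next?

M: 33, 34, 42, 43, 51, 52, 60 → 61 (alternating steps +1, +8, +1, +8, …).
N — alternating steps +7, +8, +7, +8, …: -10, -3, 5, 12, 20, 27, 35 → 42.
K: letters move forward 2 places in the alphabet, wrapping Z→A; z, b, d, f, h, j, l → n.
Putting it together: (m=61 n=42 k=n).

(m=61 n=42 k=n)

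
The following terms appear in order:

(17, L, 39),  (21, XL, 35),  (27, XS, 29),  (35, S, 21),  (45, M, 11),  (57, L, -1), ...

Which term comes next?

First slot — differences are 4, 6, 8, … (increasing by 2 each time): 17, 21, 27, 35, 45, 57 → 71.
Size: repeats L → XL → XS → S → M; L, XL, XS, S, M, L → XL.
Third slot: 39, 35, 29, 21, 11, -1 → -15 (together with the first slot always sums to 56).
Putting it together: (71, XL, -15).

(71, XL, -15)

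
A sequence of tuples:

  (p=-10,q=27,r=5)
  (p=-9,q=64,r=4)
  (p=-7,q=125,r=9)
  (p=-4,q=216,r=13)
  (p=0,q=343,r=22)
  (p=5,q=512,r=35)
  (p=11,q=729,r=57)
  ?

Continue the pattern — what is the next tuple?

P — differences are 1, 2, 3, … (increasing by 1 each time): -10, -9, -7, -4, 0, 5, 11 → 18.
Q — perfect cubes: 3³, 4³, 5³, …: 27, 64, 125, 216, 343, 512, 729 → 1000.
For the r, each term is the sum of the two before it: 5, 4, 9, 13, 22, 35, 57 → 92.
So the next tuple is (p=18,q=1000,r=92).

(p=18,q=1000,r=92)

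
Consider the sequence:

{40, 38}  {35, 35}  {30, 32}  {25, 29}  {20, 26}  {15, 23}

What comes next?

First value: 40, 35, 30, 25, 20, 15 → 10 (−5 each step).
Second value: −3 each step; 38, 35, 32, 29, 26, 23 → 20.
Combining the parts gives {10, 20}.

{10, 20}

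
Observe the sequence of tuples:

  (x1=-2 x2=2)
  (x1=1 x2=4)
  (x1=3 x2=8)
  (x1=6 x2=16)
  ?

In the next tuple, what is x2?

X2: ×2 each step; 2, 4, 8, 16 → 32.

32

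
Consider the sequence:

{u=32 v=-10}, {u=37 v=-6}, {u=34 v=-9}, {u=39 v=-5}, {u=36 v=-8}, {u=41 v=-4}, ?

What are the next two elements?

U goes 32, 37, 34, 39, 36, 41 → 38 → 43 (alternating steps +5, −3, +5, −3, …).
For the v, alternating steps +4, −3, +4, −3, …: -10, -6, -9, -5, -8, -4 → -7 → -3.
So the next two elements are {u=38 v=-7} and {u=43 v=-3}.

{u=38 v=-7}, {u=43 v=-3}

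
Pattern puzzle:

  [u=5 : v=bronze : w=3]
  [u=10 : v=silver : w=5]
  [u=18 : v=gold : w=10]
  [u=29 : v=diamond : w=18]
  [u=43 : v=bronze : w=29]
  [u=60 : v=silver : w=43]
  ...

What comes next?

[u=80 : v=gold : w=60]

For the u, differences are 5, 8, 11, … (increasing by 3 each time): 5, 10, 18, 29, 43, 60 → 80.
V: bronze, silver, gold, diamond, bronze, silver → gold (repeats bronze → silver → gold → diamond).
W: always the previous value of the u; 3, 5, 10, 18, 29, 43 → 60.
Combining the parts gives [u=80 : v=gold : w=60].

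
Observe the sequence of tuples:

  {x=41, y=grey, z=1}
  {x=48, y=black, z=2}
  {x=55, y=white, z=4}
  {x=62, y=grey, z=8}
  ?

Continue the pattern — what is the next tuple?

For the x, +7 each step: 41, 48, 55, 62 → 69.
Y: repeats grey → black → white, so grey, black, white, grey → black.
Z: ×2 each step; 1, 2, 4, 8 → 16.
Putting it together: {x=69, y=black, z=16}.

{x=69, y=black, z=16}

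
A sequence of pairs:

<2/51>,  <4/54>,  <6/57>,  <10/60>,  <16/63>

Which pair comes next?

First component goes 2, 4, 6, 10, 16 → 26 (each term is the sum of the two before it).
Second component: +3 each step, so 51, 54, 57, 60, 63 → 66.
So the next pair is <26/66>.

<26/66>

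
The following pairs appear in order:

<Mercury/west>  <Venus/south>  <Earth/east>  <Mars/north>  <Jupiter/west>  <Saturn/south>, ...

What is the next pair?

Planet: Mercury, Venus, Earth, Mars, Jupiter, Saturn → Uranus (runs through the planets Mercury→Neptune).
For the direction, repeats west → south → east → north: west, south, east, north, west, south → east.
Putting it together: <Uranus/east>.

<Uranus/east>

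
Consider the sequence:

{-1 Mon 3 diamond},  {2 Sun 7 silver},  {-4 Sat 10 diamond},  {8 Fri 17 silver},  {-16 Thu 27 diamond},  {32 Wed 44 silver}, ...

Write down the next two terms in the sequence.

{-64 Tue 71 diamond}, {128 Mon 115 silver}

First part: ×(-2) each step; -1, 2, -4, 8, -16, 32 → -64 → 128.
Day: runs backward through the weekdays Mon→Sun, so Mon, Sun, Sat, Fri, Thu, Wed → Tue → Mon.
Third part goes 3, 7, 10, 17, 27, 44 → 71 → 115 (each term is the sum of the two before it).
Rank: alternates diamond ↔ silver; diamond, silver, diamond, silver, diamond, silver → diamond → silver.
Putting the parts together: {-64 Tue 71 diamond} and then {128 Mon 115 silver}.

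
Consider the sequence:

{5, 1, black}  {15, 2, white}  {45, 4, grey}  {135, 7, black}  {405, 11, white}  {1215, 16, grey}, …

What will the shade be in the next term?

black

Shade: black, white, grey, black, white, grey → black (repeats black → white → grey).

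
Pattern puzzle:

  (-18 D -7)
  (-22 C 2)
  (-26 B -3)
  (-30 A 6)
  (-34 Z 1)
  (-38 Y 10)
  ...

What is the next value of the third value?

5

Third value: alternating steps +9, −5, +9, −5, …, so -7, 2, -3, 6, 1, 10 → 5.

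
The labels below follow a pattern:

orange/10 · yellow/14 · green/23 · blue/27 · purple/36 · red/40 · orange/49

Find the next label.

Colour: repeats orange → yellow → green → blue → purple → red; orange, yellow, green, blue, purple, red, orange → yellow.
Second component: 10, 14, 23, 27, 36, 40, 49 → 53 (alternating steps +4, +9, +4, +9, …).
Combining the parts gives yellow/53.

yellow/53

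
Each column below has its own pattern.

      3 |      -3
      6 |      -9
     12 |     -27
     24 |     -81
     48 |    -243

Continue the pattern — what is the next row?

First component: 3, 6, 12, 24, 48 → 96 (×2 each step).
Second component — ×3 each step: -3, -9, -27, -81, -243 → -729.
So the next row is 96  -729.

96  -729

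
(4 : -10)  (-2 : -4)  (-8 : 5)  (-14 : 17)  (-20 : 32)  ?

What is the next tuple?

First slot: −6 each step; 4, -2, -8, -14, -20 → -26.
Second slot: -10, -4, 5, 17, 32 → 50 (differences are 6, 9, 12, … (increasing by 3 each time)).
Putting it together: (-26 : 50).

(-26 : 50)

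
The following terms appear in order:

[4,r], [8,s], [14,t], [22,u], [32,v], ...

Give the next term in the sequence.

First component: differences are 4, 6, 8, … (increasing by 2 each time), so 4, 8, 14, 22, 32 → 44.
Letter: r, s, t, u, v → w (letters move forward 1 place in the alphabet).
Putting it together: [44,w].

[44,w]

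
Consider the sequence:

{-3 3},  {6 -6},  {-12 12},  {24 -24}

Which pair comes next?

{-48 48}

First slot: ×(-2) each step, so -3, 6, -12, 24 → -48.
Second slot goes 3, -6, 12, -24 → 48 (always the negative of the first slot).
Putting it together: {-48 48}.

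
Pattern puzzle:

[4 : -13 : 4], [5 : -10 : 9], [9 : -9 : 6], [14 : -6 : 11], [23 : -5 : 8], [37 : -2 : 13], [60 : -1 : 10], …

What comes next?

First coordinate: each term is the sum of the two before it; 4, 5, 9, 14, 23, 37, 60 → 97.
For the second coordinate, alternating steps +3, +1, +3, +1, …: -13, -10, -9, -6, -5, -2, -1 → 2.
Third coordinate: alternating steps +5, −3, +5, −3, …, so 4, 9, 6, 11, 8, 13, 10 → 15.
So the next triple is [97 : 2 : 15].

[97 : 2 : 15]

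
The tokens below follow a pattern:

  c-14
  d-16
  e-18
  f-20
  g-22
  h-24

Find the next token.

i-26

Letter: c, d, e, f, g, h → i (letters move forward 1 place in the alphabet).
Second component: 14, 16, 18, 20, 22, 24 → 26 (+2 each step).
Putting it together: i-26.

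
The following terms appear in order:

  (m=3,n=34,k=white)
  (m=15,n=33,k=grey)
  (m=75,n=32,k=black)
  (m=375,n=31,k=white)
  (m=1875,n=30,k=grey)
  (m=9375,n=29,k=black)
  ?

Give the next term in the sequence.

M: ×5 each step, so 3, 15, 75, 375, 1875, 9375 → 46875.
N — −1 each step: 34, 33, 32, 31, 30, 29 → 28.
K: repeats white → grey → black, so white, grey, black, white, grey, black → white.
So the next term is (m=46875,n=28,k=white).

(m=46875,n=28,k=white)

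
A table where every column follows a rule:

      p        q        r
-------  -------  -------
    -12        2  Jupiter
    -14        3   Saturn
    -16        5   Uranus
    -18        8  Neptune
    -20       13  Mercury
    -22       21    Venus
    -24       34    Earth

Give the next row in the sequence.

Column p — −2 each step: -12, -14, -16, -18, -20, -22, -24 → -26.
Column q: 2, 3, 5, 8, 13, 21, 34 → 55 (each term is the sum of the two before it).
Column r: runs through the planets Mercury→Neptune, so Jupiter, Saturn, Uranus, Neptune, Mercury, Venus, Earth → Mars.
So the next row is -26  55  Mars.

-26  55  Mars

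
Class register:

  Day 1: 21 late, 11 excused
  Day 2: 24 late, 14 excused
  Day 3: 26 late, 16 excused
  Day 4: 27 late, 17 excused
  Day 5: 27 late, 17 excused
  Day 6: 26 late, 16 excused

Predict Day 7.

24 late, 14 excused

For the late, differences are 3, 2, 1, … (decreasing by 1 each time): 21, 24, 26, 27, 27, 26 → 24.
Excused: always 10 less than the late; 11, 14, 16, 17, 17, 16 → 14.
So the next line is 24 late, 14 excused.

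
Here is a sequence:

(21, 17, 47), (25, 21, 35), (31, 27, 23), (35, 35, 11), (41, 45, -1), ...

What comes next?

(45, 57, -13)

First entry goes 21, 25, 31, 35, 41 → 45 (alternating steps +4, +6, +4, +6, …).
Second entry: differences are 4, 6, 8, … (increasing by 2 each time); 17, 21, 27, 35, 45 → 57.
For the third entry, −12 each step: 47, 35, 23, 11, -1 → -13.
So the next triple is (45, 57, -13).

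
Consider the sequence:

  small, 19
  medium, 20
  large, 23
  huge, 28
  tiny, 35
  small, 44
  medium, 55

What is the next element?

Size — repeats small → medium → large → huge → tiny: small, medium, large, huge, tiny, small, medium → large.
Second part — differences are 1, 3, 5, … (increasing by 2 each time): 19, 20, 23, 28, 35, 44, 55 → 68.
Combining the parts gives large, 68.

large, 68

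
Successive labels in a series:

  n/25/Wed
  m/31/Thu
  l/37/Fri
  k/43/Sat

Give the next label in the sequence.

j/49/Sun

Letter: letters move back 1 place in the alphabet, so n, m, l, k → j.
Second component: +6 each step; 25, 31, 37, 43 → 49.
Day — runs through the weekdays Mon→Sun: Wed, Thu, Fri, Sat → Sun.
Putting it together: j/49/Sun.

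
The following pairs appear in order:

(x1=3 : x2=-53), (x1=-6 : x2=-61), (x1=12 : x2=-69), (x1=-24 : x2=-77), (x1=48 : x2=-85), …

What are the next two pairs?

For the x1, ×(-2) each step: 3, -6, 12, -24, 48 → -96 → 192.
X2 goes -53, -61, -69, -77, -85 → -93 → -101 (−8 each step).
So the next two pairs are (x1=-96 : x2=-93) and (x1=192 : x2=-101).

(x1=-96 : x2=-93), (x1=192 : x2=-101)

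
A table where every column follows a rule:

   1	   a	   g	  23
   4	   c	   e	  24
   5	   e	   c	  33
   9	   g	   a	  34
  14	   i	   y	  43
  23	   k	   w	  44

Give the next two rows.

37  m  u  53; 60  o  s  54

First component: each term is the sum of the two before it, so 1, 4, 5, 9, 14, 23 → 37 → 60.
For the first letter, letters move forward 2 places in the alphabet: a, c, e, g, i, k → m → o.
For the second letter, letters move back 2 places in the alphabet, wrapping A→Z: g, e, c, a, y, w → u → s.
Fourth component: 23, 24, 33, 34, 43, 44 → 53 → 54 (alternating steps +1, +9, +1, +9, …).
Putting the parts together: 37  m  u  53 and then 60  o  s  54.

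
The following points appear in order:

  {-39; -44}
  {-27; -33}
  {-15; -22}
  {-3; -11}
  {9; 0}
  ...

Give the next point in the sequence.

First coordinate: +12 each step, so -39, -27, -15, -3, 9 → 21.
Second coordinate: -44, -33, -22, -11, 0 → 11 (+11 each step).
Putting it together: {21; 11}.

{21; 11}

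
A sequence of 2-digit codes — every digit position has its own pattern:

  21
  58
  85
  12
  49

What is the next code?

First digit: +3 each step, mod 10; 2, 5, 8, 1, 4 → 7.
Second digit: −3 each step, mod 10, so 1, 8, 5, 2, 9 → 6.
So the next code is 76.

76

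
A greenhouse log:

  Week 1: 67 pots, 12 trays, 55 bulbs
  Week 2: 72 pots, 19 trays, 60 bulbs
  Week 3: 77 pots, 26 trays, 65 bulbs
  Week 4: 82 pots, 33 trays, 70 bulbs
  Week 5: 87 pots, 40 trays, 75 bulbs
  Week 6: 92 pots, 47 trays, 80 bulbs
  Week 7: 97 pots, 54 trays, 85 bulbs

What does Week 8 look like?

Pots: +5 each step; 67, 72, 77, 82, 87, 92, 97 → 102.
Trays — +7 each step: 12, 19, 26, 33, 40, 47, 54 → 61.
Bulbs: 55, 60, 65, 70, 75, 80, 85 → 90 (always 12 less than the pots).
So the next line is 102 pots, 61 trays, 90 bulbs.

102 pots, 61 trays, 90 bulbs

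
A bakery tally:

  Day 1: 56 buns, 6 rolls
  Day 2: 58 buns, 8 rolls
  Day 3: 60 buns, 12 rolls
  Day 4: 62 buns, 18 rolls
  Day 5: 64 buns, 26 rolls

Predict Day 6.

For the buns, +2 each step: 56, 58, 60, 62, 64 → 66.
Rolls — differences are 2, 4, 6, … (increasing by 2 each time): 6, 8, 12, 18, 26 → 36.
So the next record is 66 buns, 36 rolls.

66 buns, 36 rolls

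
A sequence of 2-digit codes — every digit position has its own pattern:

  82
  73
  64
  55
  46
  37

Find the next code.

First digit goes 8, 7, 6, 5, 4, 3 → 2 (−1 each step, mod 10).
Second digit: +1 each step, mod 10, so 2, 3, 4, 5, 6, 7 → 8.
Combining the parts gives 28.

28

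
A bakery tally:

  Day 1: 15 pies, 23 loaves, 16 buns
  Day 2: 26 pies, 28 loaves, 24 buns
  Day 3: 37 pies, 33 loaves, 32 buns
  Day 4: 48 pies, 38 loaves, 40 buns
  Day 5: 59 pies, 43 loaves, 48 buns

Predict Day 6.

70 pies, 48 loaves, 56 buns

Pies — +11 each step: 15, 26, 37, 48, 59 → 70.
Loaves goes 23, 28, 33, 38, 43 → 48 (+5 each step).
Buns: +8 each step, so 16, 24, 32, 40, 48 → 56.
So the next line is 70 pies, 48 loaves, 56 buns.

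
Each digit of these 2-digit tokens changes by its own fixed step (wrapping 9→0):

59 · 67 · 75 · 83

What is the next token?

91

First digit goes 5, 6, 7, 8 → 9 (+1 each step, mod 10).
Second digit: −2 each step, mod 10, so 9, 7, 5, 3 → 1.
Combining the parts gives 91.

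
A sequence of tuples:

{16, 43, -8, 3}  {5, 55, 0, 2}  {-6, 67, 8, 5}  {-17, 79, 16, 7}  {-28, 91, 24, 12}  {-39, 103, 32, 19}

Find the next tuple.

{-50, 115, 40, 31}

First entry goes 16, 5, -6, -17, -28, -39 → -50 (−11 each step).
Second entry: +12 each step; 43, 55, 67, 79, 91, 103 → 115.
Third entry: +8 each step, so -8, 0, 8, 16, 24, 32 → 40.
Fourth entry — each term is the sum of the two before it: 3, 2, 5, 7, 12, 19 → 31.
So the next tuple is {-50, 115, 40, 31}.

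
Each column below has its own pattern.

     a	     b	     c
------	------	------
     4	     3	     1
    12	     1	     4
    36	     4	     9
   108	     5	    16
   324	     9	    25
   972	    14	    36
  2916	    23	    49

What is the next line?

8748  37  64

Column a: ×3 each step, so 4, 12, 36, 108, 324, 972, 2916 → 8748.
Column b: each term is the sum of the two before it; 3, 1, 4, 5, 9, 14, 23 → 37.
Column c — perfect squares: 1², 2², 3², …: 1, 4, 9, 16, 25, 36, 49 → 64.
So the next line is 8748  37  64.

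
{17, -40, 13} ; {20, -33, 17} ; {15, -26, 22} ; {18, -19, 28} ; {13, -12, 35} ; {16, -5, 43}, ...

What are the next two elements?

First part: 17, 20, 15, 18, 13, 16 → 11 → 14 (alternating steps +3, −5, +3, −5, …).
Second part: +7 each step, so -40, -33, -26, -19, -12, -5 → 2 → 9.
Third part: differences are 4, 5, 6, … (increasing by 1 each time), so 13, 17, 22, 28, 35, 43 → 52 → 62.
Putting the parts together: {11, 2, 52} and then {14, 9, 62}.

{11, 2, 52}, {14, 9, 62}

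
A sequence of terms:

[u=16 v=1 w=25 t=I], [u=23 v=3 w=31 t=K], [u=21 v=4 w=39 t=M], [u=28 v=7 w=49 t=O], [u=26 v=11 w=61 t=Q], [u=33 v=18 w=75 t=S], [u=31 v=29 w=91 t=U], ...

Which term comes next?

U — alternating steps +7, −2, +7, −2, …: 16, 23, 21, 28, 26, 33, 31 → 38.
V goes 1, 3, 4, 7, 11, 18, 29 → 47 (each term is the sum of the two before it).
W — differences are 6, 8, 10, … (increasing by 2 each time): 25, 31, 39, 49, 61, 75, 91 → 109.
T — letters move forward 2 places in the alphabet: I, K, M, O, Q, S, U → W.
So the next term is [u=38 v=47 w=109 t=W].

[u=38 v=47 w=109 t=W]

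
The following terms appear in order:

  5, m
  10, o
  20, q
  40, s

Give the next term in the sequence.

First part: ×2 each step; 5, 10, 20, 40 → 80.
Letter goes m, o, q, s → u (letters move forward 2 places in the alphabet).
So the next term is 80, u.

80, u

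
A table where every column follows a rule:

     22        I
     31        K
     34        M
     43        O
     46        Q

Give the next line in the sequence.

First component — alternating steps +9, +3, +9, +3, …: 22, 31, 34, 43, 46 → 55.
Letter: letters move forward 2 places in the alphabet, so I, K, M, O, Q → S.
So the next line is 55  S.

55  S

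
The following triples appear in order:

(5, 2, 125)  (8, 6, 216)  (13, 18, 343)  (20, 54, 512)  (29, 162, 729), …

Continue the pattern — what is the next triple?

(40, 486, 1000)

First component: 5, 8, 13, 20, 29 → 40 (differences are 3, 5, 7, … (increasing by 2 each time)).
Second component: ×3 each step, so 2, 6, 18, 54, 162 → 486.
Third component goes 125, 216, 343, 512, 729 → 1000 (perfect cubes: 5³, 6³, 7³, …).
Combining the parts gives (40, 486, 1000).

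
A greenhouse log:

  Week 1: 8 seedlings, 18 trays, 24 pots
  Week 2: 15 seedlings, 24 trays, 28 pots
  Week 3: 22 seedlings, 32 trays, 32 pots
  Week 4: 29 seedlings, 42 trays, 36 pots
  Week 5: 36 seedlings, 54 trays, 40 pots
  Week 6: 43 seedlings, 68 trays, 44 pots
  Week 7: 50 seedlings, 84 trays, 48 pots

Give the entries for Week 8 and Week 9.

Seedlings: +7 each step, so 8, 15, 22, 29, 36, 43, 50 → 57 → 64.
Trays goes 18, 24, 32, 42, 54, 68, 84 → 102 → 122 (differences are 6, 8, 10, … (increasing by 2 each time)).
Pots: +4 each step, so 24, 28, 32, 36, 40, 44, 48 → 52 → 56.
Putting the parts together: 57 seedlings, 102 trays, 52 pots and then 64 seedlings, 122 trays, 56 pots.

57 seedlings, 102 trays, 52 pots; 64 seedlings, 122 trays, 56 pots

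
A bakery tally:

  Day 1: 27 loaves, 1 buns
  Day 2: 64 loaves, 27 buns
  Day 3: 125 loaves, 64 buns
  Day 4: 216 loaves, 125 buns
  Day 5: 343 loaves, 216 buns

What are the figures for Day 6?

512 loaves, 343 buns

For the loaves, perfect cubes: 3³, 4³, 5³, …: 27, 64, 125, 216, 343 → 512.
Buns: 1, 27, 64, 125, 216 → 343 (always the previous value of the loaves).
Putting it together: 512 loaves, 343 buns.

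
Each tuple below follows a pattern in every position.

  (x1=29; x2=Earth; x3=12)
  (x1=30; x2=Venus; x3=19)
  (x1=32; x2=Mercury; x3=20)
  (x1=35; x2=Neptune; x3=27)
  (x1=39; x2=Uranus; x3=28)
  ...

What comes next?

(x1=44; x2=Saturn; x3=35)

X1: differences are 1, 2, 3, … (increasing by 1 each time), so 29, 30, 32, 35, 39 → 44.
X2: runs backward through the planets Mercury→Neptune, so Earth, Venus, Mercury, Neptune, Uranus → Saturn.
X3 — alternating steps +7, +1, +7, +1, …: 12, 19, 20, 27, 28 → 35.
So the next tuple is (x1=44; x2=Saturn; x3=35).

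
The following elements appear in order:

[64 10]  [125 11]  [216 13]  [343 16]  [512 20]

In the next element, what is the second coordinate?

First coordinate goes 64, 125, 216, 343, 512 → 729 (perfect cubes: 4³, 5³, 6³, …).
For the second coordinate, differences are 1, 2, 3, … (increasing by 1 each time): 10, 11, 13, 16, 20 → 25.

25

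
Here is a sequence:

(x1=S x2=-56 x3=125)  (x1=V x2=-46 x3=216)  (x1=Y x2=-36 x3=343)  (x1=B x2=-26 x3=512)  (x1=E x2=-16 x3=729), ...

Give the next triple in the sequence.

X1: letters move forward 3 places in the alphabet, wrapping Z→A; S, V, Y, B, E → H.
X2: -56, -46, -36, -26, -16 → -6 (+10 each step).
X3: 125, 216, 343, 512, 729 → 1000 (perfect cubes: 5³, 6³, 7³, …).
Putting it together: (x1=H x2=-6 x3=1000).

(x1=H x2=-6 x3=1000)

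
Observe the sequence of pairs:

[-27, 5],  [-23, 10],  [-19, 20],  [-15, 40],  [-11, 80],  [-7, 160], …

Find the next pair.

[-3, 320]

For the first entry, +4 each step: -27, -23, -19, -15, -11, -7 → -3.
Second entry: ×2 each step, so 5, 10, 20, 40, 80, 160 → 320.
Putting it together: [-3, 320].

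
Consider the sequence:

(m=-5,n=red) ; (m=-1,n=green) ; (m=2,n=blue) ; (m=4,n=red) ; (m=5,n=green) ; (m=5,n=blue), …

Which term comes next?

(m=4,n=red)

M goes -5, -1, 2, 4, 5, 5 → 4 (differences are 4, 3, 2, … (decreasing by 1 each time)).
N: repeats red → green → blue; red, green, blue, red, green, blue → red.
So the next term is (m=4,n=red).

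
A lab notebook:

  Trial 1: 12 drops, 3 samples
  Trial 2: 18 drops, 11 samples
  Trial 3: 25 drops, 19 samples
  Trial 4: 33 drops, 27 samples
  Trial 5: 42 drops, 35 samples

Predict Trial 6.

52 drops, 43 samples

Drops: 12, 18, 25, 33, 42 → 52 (differences are 6, 7, 8, … (increasing by 1 each time)).
Samples — +8 each step: 3, 11, 19, 27, 35 → 43.
Combining the parts gives 52 drops, 43 samples.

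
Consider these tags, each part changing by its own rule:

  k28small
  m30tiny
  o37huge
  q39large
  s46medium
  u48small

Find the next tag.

w55tiny

For the letter, letters move forward 2 places in the alphabet: k, m, o, q, s, u → w.
Second component: 28, 30, 37, 39, 46, 48 → 55 (alternating steps +2, +7, +2, +7, …).
Size: repeats small → tiny → huge → large → medium; small, tiny, huge, large, medium, small → tiny.
So the next tag is w55tiny.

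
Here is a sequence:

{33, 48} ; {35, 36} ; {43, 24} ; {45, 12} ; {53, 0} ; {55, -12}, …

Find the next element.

{63, -24}

First part goes 33, 35, 43, 45, 53, 55 → 63 (alternating steps +2, +8, +2, +8, …).
Second part goes 48, 36, 24, 12, 0, -12 → -24 (−12 each step).
Combining the parts gives {63, -24}.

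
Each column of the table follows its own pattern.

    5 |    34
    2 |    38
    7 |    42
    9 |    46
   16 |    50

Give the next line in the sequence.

First component — each term is the sum of the two before it: 5, 2, 7, 9, 16 → 25.
Second component: +4 each step; 34, 38, 42, 46, 50 → 54.
Putting it together: 25  54.

25  54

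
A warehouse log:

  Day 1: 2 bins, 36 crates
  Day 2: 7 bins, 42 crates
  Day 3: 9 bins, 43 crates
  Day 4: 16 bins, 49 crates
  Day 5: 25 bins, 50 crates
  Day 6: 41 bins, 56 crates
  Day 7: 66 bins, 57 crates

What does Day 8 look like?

Bins — each term is the sum of the two before it: 2, 7, 9, 16, 25, 41, 66 → 107.
Crates: 36, 42, 43, 49, 50, 56, 57 → 63 (alternating steps +6, +1, +6, +1, …).
Putting it together: 107 bins, 63 crates.

107 bins, 63 crates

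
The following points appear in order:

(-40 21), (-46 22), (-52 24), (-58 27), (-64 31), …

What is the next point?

First value: -40, -46, -52, -58, -64 → -70 (−6 each step).
For the second value, differences are 1, 2, 3, … (increasing by 1 each time): 21, 22, 24, 27, 31 → 36.
Combining the parts gives (-70 36).

(-70 36)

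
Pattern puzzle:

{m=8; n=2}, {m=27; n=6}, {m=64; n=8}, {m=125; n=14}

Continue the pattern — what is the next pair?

M: 8, 27, 64, 125 → 216 (perfect cubes: 2³, 3³, 4³, …).
N: 2, 6, 8, 14 → 22 (each term is the sum of the two before it).
So the next pair is {m=216; n=22}.

{m=216; n=22}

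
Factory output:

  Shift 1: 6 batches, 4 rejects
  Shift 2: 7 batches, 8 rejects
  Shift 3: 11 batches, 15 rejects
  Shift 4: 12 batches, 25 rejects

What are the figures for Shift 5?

16 batches, 38 rejects

Batches: alternating steps +1, +4, +1, +4, …, so 6, 7, 11, 12 → 16.
Rejects — differences are 4, 7, 10, … (increasing by 3 each time): 4, 8, 15, 25 → 38.
Putting it together: 16 batches, 38 rejects.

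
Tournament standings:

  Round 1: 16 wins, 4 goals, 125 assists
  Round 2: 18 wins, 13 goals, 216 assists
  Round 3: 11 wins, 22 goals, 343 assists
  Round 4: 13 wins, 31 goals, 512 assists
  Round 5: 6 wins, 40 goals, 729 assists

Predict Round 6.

Wins: 16, 18, 11, 13, 6 → 8 (alternating steps +2, −7, +2, −7, …).
Goals — +9 each step: 4, 13, 22, 31, 40 → 49.
Assists: perfect cubes: 5³, 6³, 7³, …; 125, 216, 343, 512, 729 → 1000.
Putting it together: 8 wins, 49 goals, 1000 assists.

8 wins, 49 goals, 1000 assists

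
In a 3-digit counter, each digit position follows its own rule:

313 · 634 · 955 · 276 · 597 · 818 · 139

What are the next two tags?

450, 771

First digit goes 3, 6, 9, 2, 5, 8, 1 → 4 → 7 (+3 each step, mod 10).
Second digit — +2 each step, mod 10: 1, 3, 5, 7, 9, 1, 3 → 5 → 7.
Third digit: +1 each step, mod 10, so 3, 4, 5, 6, 7, 8, 9 → 0 → 1.
Putting the parts together: 450 and then 771.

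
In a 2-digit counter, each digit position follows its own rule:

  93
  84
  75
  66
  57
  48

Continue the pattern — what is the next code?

39

First digit: −1 each step, mod 10; 9, 8, 7, 6, 5, 4 → 3.
Second digit: 3, 4, 5, 6, 7, 8 → 9 (+1 each step, mod 10).
Putting it together: 39.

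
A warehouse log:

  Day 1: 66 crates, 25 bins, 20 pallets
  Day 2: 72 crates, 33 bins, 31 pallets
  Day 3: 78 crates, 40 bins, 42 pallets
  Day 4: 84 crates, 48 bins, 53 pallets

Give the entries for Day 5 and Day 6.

90 crates, 55 bins, 64 pallets; 96 crates, 63 bins, 75 pallets

Crates: +6 each step; 66, 72, 78, 84 → 90 → 96.
Bins goes 25, 33, 40, 48 → 55 → 63 (alternating steps +8, +7, +8, +7, …).
Pallets: +11 each step; 20, 31, 42, 53 → 64 → 75.
So the next two records are 90 crates, 55 bins, 64 pallets and 96 crates, 63 bins, 75 pallets.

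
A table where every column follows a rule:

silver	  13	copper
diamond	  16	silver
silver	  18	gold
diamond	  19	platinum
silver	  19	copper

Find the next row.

diamond  18  silver

Rank goes silver, diamond, silver, diamond, silver → diamond (alternates silver ↔ diamond).
Second component: 13, 16, 18, 19, 19 → 18 (differences are 3, 2, 1, … (decreasing by 1 each time)).
Metal goes copper, silver, gold, platinum, copper → silver (repeats copper → silver → gold → platinum).
So the next row is diamond  18  silver.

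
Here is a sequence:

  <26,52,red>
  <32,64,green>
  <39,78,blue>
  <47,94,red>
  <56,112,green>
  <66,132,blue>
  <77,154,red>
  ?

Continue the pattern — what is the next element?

<89,178,green>

First part: differences are 6, 7, 8, … (increasing by 1 each time), so 26, 32, 39, 47, 56, 66, 77 → 89.
Second part goes 52, 64, 78, 94, 112, 132, 154 → 178 (always 2 × the first part).
Colour: repeats red → green → blue, so red, green, blue, red, green, blue, red → green.
Combining the parts gives <89,178,green>.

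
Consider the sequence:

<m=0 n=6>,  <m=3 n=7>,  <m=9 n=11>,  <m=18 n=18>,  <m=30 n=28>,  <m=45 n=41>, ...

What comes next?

M — differences are 3, 6, 9, … (increasing by 3 each time): 0, 3, 9, 18, 30, 45 → 63.
N goes 6, 7, 11, 18, 28, 41 → 57 (differences are 1, 4, 7, … (increasing by 3 each time)).
So the next term is <m=63 n=57>.

<m=63 n=57>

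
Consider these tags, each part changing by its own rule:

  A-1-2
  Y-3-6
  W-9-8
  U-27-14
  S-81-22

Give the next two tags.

Q-243-36, O-729-58

Letter goes A, Y, W, U, S → Q → O (letters move back 2 places in the alphabet, wrapping A→Z).
Second component: ×3 each step; 1, 3, 9, 27, 81 → 243 → 729.
Third component: each term is the sum of the two before it, so 2, 6, 8, 14, 22 → 36 → 58.
Putting the parts together: Q-243-36 and then O-729-58.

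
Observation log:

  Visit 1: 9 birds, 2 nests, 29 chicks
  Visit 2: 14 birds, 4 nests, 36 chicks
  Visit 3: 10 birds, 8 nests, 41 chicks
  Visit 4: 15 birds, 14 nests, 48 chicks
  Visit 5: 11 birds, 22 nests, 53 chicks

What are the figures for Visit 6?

16 birds, 32 nests, 60 chicks

Birds: 9, 14, 10, 15, 11 → 16 (alternating steps +5, −4, +5, −4, …).
Nests: differences are 2, 4, 6, … (increasing by 2 each time), so 2, 4, 8, 14, 22 → 32.
Chicks — alternating steps +7, +5, +7, +5, …: 29, 36, 41, 48, 53 → 60.
Combining the parts gives 16 birds, 32 nests, 60 chicks.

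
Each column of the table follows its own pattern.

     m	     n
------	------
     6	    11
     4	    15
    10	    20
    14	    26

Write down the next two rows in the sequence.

Column m: 6, 4, 10, 14 → 24 → 38 (each term is the sum of the two before it).
Column n: differences are 4, 5, 6, … (increasing by 1 each time); 11, 15, 20, 26 → 33 → 41.
So the next two rows are 24  33 and 38  41.

24  33; 38  41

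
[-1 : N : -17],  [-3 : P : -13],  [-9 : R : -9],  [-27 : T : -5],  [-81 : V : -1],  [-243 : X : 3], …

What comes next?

[-729 : Z : 7]

First part — ×3 each step: -1, -3, -9, -27, -81, -243 → -729.
Letter goes N, P, R, T, V, X → Z (letters move forward 2 places in the alphabet).
Third part: -17, -13, -9, -5, -1, 3 → 7 (+4 each step).
Combining the parts gives [-729 : Z : 7].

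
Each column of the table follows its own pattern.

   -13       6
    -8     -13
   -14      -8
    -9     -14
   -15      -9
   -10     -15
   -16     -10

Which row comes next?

-11  -16

For the first component, alternating steps +5, −6, +5, −6, …: -13, -8, -14, -9, -15, -10, -16 → -11.
Second component: 6, -13, -8, -14, -9, -15, -10 → -16 (always the previous value of the first component).
So the next row is -11  -16.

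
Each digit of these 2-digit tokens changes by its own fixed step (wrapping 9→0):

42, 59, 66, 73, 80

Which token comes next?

First digit — +1 each step, mod 10: 4, 5, 6, 7, 8 → 9.
Second digit: −3 each step, mod 10; 2, 9, 6, 3, 0 → 7.
Combining the parts gives 97.

97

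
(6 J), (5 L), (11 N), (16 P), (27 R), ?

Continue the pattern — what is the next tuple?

(43 T)

For the first entry, each term is the sum of the two before it: 6, 5, 11, 16, 27 → 43.
For the letter, letters move forward 2 places in the alphabet: J, L, N, P, R → T.
Combining the parts gives (43 T).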